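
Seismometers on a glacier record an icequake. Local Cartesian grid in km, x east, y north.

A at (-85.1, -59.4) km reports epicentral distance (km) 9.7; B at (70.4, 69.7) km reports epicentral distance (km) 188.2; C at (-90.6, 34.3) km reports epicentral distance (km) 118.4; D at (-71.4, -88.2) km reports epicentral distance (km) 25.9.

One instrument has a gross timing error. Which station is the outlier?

A

Solve using three stations at a time. Using B, C, D (subtract circle equations pairwise → linear system) gives (x, y) ≈ (-48.3, -76.3).
Distances from that point to each station vs reported:
  A: calculated 40.5 vs reported 9.7 → residual 30.8 km
  B: calculated 188.2 vs reported 188.2 → residual 0.0 km
  C: calculated 118.4 vs reported 118.4 → residual 0.0 km
  D: calculated 25.9 vs reported 25.9 → residual 0.0 km
B, C, D are mutually consistent (residuals ≈ 0); A is off by 30.8 km.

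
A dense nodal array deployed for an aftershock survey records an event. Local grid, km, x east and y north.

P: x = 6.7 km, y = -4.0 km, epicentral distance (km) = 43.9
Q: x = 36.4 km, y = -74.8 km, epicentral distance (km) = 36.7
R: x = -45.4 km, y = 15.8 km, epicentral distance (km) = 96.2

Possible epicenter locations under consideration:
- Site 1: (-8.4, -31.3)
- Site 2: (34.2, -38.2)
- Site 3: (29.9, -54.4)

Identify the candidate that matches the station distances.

Site 2

For each candidate, compare |candidate − station| to the reported distance:
Site 1: residuals P 12.7, Q 25.7, R 36.3 → max 36.3 km
Site 2: residuals P 0.0, Q 0.0, R 0.0 → max 0.0 km
Site 3: residuals P 11.6, Q 15.3, R 6.7 → max 15.3 km
Only Site 2 has all residuals ≈ 0.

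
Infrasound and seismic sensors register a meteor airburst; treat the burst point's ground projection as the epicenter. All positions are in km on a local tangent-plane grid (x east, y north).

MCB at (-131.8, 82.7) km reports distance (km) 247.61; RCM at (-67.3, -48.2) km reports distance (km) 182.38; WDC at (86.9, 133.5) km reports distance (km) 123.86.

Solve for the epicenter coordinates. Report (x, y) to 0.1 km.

105.2 km east, 11.0 km north

Circle about each station: (x + 131.8)² + (y − 82.7)² = 247.61²; (x + 67.3)² + (y + 48.2)² = 182.38²; (x − 86.9)² + (y − 133.5)² = 123.86².
Subtracting the MCB equation from the RCM and WDC equations removes the quadratic terms:
129.0 x − 261.8 y = 10690.25
437.4 x + 101.6 y = 47132.74
Solving the 2×2 system: x ≈ 105.2, y ≈ 11.0 km.
Check against MCB (with the unrounded x, y): √((x + 131.8)²+(y − 82.7)²) = 247.61 ≈ 247.61 km. ✓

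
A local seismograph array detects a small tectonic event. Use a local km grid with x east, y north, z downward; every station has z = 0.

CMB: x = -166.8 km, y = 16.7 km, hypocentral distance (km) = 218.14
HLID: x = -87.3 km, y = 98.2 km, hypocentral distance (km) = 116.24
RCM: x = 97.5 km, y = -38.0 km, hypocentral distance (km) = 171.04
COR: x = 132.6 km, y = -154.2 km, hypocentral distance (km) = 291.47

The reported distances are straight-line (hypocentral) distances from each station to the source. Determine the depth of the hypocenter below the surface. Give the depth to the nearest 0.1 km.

z ≈ 15.4 km

Each station gives a sphere (x−x_i)² + (y−y_i)² + z² = d_i² (stations at z=0).
Subtracting the CMB sphere from HLID and RCM: z² cancels, leaving linear equations in x and y:
159.0 x + 163.0 y = 23236.72
528.6 x − 109.4 y = 1179.50
Solving: x ≈ 26.405, y ≈ 116.800 km (keep extra digits for the depth step; rounded: 26.4, 116.8).
Then from the CMB sphere: z² = 218.14² − (x + 166.8)² − (y − 16.7)² with x = 26.405, y = 116.800, so z ≈ 15.391 ≈ 15.4 km.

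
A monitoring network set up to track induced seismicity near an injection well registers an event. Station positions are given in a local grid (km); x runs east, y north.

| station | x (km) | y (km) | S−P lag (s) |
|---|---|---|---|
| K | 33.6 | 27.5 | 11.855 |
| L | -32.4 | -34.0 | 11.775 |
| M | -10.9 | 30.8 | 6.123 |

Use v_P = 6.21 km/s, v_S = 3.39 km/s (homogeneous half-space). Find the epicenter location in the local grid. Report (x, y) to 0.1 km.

(-51.5, 51.8)

Distance from S−P lag: d = Δt · v_P v_S / (v_P − v_S) = Δt · (6.21·3.39)/(6.21−3.39) ≈ 7.4652·Δt.
So d_K = 88.50, d_L = 87.90, d_M = 45.71 km.
Circle about each station: (x − 33.6)² + (y − 27.5)² = 88.50²; (x + 32.4)² + (y + 34.0)² = 87.90²; (x + 10.9)² + (y − 30.8)² = 45.71².
Subtracting the K equation from the L and M equations removes the quadratic terms:
-132.0 x − 123.0 y = 426.39
-89.0 x + 6.6 y = 4925.09
Solving the 2×2 system: x ≈ -51.5, y ≈ 51.8 km.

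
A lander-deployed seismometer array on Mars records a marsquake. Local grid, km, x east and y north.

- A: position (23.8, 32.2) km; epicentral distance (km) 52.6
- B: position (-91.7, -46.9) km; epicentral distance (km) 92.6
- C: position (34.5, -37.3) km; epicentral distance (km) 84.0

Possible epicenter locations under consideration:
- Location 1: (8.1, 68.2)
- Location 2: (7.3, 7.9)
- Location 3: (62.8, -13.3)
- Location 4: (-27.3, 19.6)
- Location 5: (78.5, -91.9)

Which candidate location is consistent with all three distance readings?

For each candidate, compare |candidate − station| to the reported distance:
Location 1: residuals A 13.3, B 59.7, C 24.8 → max 59.7 km
Location 2: residuals A 23.2, B 20.6, C 31.2 → max 31.2 km
Location 3: residuals A 7.3, B 65.5, C 46.9 → max 65.5 km
Location 4: residuals A 0.0, B 0.0, C 0.0 → max 0.0 km
Location 5: residuals A 83.0, B 83.4, C 13.9 → max 83.4 km
Only Location 4 has all residuals ≈ 0.

Location 4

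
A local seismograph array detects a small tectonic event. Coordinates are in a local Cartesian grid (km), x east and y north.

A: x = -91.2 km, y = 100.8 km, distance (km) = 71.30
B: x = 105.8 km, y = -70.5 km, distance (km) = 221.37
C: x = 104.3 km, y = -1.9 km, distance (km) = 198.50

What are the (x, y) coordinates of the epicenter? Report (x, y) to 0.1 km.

-91.7 km east, 29.5 km north

Circle about each station: (x + 91.2)² + (y − 100.8)² = 71.30²; (x − 105.8)² + (y + 70.5)² = 221.37²; (x − 104.3)² + (y + 1.9)² = 198.50².
Subtracting pairs of circle equations eliminates x²+y² and gives linear equations (the radical axes):
394.0 x − 342.6 y = -46235.18
391.0 x − 205.4 y = -41914.54
Solving the 2×2 system: x ≈ -91.7, y ≈ 29.5 km.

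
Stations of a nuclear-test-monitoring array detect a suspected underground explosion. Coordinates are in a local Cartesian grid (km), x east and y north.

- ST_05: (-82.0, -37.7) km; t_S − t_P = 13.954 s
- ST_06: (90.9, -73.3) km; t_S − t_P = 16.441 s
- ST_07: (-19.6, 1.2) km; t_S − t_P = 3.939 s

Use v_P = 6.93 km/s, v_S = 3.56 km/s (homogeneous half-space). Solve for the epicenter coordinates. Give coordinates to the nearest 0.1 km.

Distance from S−P lag: d = Δt · v_P v_S / (v_P − v_S) = Δt · (6.93·3.56)/(6.93−3.56) ≈ 7.3207·Δt.
So d_ST_05 = 102.15, d_ST_06 = 120.36, d_ST_07 = 28.84 km.
Circle about each station: (x + 82.0)² + (y + 37.7)² = 102.15²; (x − 90.9)² + (y + 73.3)² = 120.36²; (x + 19.6)² + (y − 1.2)² = 28.84².
Subtracting the ST_05 equation from the ST_06 and ST_07 equations removes the quadratic terms:
345.8 x − 71.2 y = 1438.50
124.8 x + 77.8 y = 1843.19
Solving the 2×2 system: x ≈ 6.8, y ≈ 12.8 km.

6.8 km east, 12.8 km north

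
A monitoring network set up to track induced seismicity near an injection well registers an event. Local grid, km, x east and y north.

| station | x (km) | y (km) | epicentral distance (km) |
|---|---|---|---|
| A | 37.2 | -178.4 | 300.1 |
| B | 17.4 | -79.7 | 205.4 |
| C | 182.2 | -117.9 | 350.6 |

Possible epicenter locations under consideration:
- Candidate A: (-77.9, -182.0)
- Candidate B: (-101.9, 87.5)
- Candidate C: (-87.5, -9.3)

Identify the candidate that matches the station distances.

For each candidate, compare |candidate − station| to the reported distance:
Candidate A: residuals A 184.9, B 65.6, C 82.7 → max 184.9 km
Candidate B: residuals A 0.0, B 0.0, C 0.0 → max 0.0 km
Candidate C: residuals A 90.0, B 79.1, C 59.9 → max 90.0 km
Only Candidate B has all residuals ≈ 0.

Candidate B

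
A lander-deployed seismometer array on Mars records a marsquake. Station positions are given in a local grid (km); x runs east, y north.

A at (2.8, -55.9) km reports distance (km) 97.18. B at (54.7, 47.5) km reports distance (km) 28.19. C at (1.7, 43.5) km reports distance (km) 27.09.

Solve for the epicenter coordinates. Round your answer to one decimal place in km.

28.2 km east, 37.9 km north

Circle about each station: (x − 2.8)² + (y + 55.9)² = 97.18²; (x − 54.7)² + (y − 47.5)² = 28.19²; (x − 1.7)² + (y − 43.5)² = 27.09².
Subtracting pairs of circle equations eliminates x²+y² and gives linear equations (the radical axes):
103.8 x + 206.8 y = 10764.97
-2.2 x + 198.8 y = 7472.57
Solving the 2×2 system: x ≈ 28.2, y ≈ 37.9 km.
Check against A (with the unrounded x, y): √((x − 2.8)²+(y + 55.9)²) = 97.18 ≈ 97.18 km. ✓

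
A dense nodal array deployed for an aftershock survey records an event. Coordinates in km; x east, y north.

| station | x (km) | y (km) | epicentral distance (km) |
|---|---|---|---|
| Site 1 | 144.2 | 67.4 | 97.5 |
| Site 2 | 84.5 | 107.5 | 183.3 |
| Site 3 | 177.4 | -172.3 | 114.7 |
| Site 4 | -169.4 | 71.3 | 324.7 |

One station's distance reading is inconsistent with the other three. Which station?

Solve using three stations at a time. Using Site 2, Site 3, Site 4 (subtract circle equations pairwise → linear system) gives (x, y) ≈ (122.0, -71.9).
Distances from that point to each station vs reported:
  Site 1: calculated 141.1 vs reported 97.5 → residual 43.6 km
  Site 2: calculated 183.3 vs reported 183.3 → residual 0.0 km
  Site 3: calculated 114.7 vs reported 114.7 → residual 0.0 km
  Site 4: calculated 324.7 vs reported 324.7 → residual 0.0 km
Site 2, Site 3, Site 4 are mutually consistent (residuals ≈ 0); Site 1 is off by 43.6 km.

Site 1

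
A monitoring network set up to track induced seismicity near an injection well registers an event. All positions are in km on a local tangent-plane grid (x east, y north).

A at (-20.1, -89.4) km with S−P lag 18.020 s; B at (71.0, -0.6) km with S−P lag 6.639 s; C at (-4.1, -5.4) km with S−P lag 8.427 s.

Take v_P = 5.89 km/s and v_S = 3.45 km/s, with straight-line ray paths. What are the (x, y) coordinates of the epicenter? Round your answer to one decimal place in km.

Distance from S−P lag: d = Δt · v_P v_S / (v_P − v_S) = Δt · (5.89·3.45)/(5.89−3.45) ≈ 8.3281·Δt.
So d_A = 150.07, d_B = 55.29, d_C = 70.18 km.
Circle about each station: (x + 20.1)² + (y + 89.4)² = 150.07²; (x − 71.0)² + (y + 0.6)² = 55.29²; (x + 4.1)² + (y + 5.4)² = 70.18².
Subtracting pairs of circle equations eliminates x²+y² and gives linear equations (the radical axes):
182.2 x + 177.6 y = 16109.01
32.0 x + 168.0 y = 9245.37
Solving the 2×2 system: x ≈ 42.7, y ≈ 46.9 km.

42.7 km east, 46.9 km north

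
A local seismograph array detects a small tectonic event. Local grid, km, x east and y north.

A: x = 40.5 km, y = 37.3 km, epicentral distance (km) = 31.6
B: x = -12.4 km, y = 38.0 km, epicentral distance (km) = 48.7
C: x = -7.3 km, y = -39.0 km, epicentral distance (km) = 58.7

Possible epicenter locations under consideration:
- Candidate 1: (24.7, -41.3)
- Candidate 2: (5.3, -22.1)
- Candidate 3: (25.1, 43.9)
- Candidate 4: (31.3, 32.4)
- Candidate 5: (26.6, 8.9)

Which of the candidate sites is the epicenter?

Candidate 5

For each candidate, compare |candidate − station| to the reported distance:
Candidate 1: residuals A 48.6, B 38.8, C 26.6 → max 48.6 km
Candidate 2: residuals A 37.4, B 14.0, C 37.6 → max 37.6 km
Candidate 3: residuals A 14.8, B 10.7, C 30.3 → max 30.3 km
Candidate 4: residuals A 21.2, B 4.6, C 22.5 → max 22.5 km
Candidate 5: residuals A 0.0, B 0.0, C 0.0 → max 0.0 km
Only Candidate 5 has all residuals ≈ 0.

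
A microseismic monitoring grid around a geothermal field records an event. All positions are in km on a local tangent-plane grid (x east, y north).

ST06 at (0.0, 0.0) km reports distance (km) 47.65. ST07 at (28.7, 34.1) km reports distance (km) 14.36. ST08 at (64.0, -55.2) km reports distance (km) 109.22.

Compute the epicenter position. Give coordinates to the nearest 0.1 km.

Circle about each station: x² + y² = 47.65²; (x − 28.7)² + (y − 34.1)² = 14.36²; (x − 64.0)² + (y + 55.2)² = 109.22².
Subtracting pairs of circle equations eliminates x²+y² and gives linear equations (the radical axes):
57.4 x + 68.2 y = 4050.81
128.0 x − 110.4 y = -2515.45
Solving the 2×2 system: x ≈ 18.3, y ≈ 44.0 km.

18.3 km east, 44.0 km north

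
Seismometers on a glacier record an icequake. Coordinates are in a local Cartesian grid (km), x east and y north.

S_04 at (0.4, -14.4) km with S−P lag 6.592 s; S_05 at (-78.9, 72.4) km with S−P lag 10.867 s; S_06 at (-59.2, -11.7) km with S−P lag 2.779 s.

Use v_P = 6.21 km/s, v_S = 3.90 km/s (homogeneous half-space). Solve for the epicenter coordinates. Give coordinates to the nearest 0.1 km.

Distance from S−P lag: d = Δt · v_P v_S / (v_P − v_S) = Δt · (6.21·3.90)/(6.21−3.90) ≈ 10.4844·Δt.
So d_S_04 = 69.11, d_S_05 = 113.93, d_S_06 = 29.14 km.
Circle about each station: (x − 0.4)² + (y + 14.4)² = 69.11²; (x + 78.9)² + (y − 72.4)² = 113.93²; (x + 59.2)² + (y + 11.7)² = 29.14².
Subtracting the S_04 equation from the S_05 and S_06 equations removes the quadratic terms:
-158.6 x + 173.6 y = 3055.60
-119.2 x + 5.4 y = 7361.06
Solving the 2×2 system: x ≈ -63.6, y ≈ -40.5 km.

-63.6 km east, -40.5 km north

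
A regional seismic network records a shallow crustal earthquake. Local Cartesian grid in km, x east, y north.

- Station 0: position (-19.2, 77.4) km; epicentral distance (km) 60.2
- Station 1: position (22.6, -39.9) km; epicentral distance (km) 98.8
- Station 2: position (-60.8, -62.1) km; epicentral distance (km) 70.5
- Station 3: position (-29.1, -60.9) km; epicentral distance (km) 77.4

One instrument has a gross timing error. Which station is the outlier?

Solve using three stations at a time. Using Station 1, Station 2, Station 3 (subtract circle equations pairwise → linear system) gives (x, y) ≈ (-63.7, 8.6).
Distances from that point to each station vs reported:
  Station 0: calculated 81.9 vs reported 60.2 → residual 21.7 km
  Station 1: calculated 99.0 vs reported 98.8 → residual 0.2 km
  Station 2: calculated 70.8 vs reported 70.5 → residual 0.3 km
  Station 3: calculated 77.7 vs reported 77.4 → residual 0.3 km
Station 1, Station 2, Station 3 are mutually consistent (residuals ≈ 0); Station 0 is off by 21.7 km.

Station 0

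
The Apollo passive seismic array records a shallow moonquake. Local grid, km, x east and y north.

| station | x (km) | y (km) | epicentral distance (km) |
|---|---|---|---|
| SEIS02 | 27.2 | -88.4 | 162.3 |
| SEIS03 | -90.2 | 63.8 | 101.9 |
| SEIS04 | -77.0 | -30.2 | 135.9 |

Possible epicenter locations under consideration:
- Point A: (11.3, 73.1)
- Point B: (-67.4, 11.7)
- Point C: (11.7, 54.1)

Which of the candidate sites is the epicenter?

For each candidate, compare |candidate − station| to the reported distance:
Point A: residuals SEIS02 0.0, SEIS03 0.0, SEIS04 0.0 → max 0.0 km
Point B: residuals SEIS02 24.6, SEIS03 45.0, SEIS04 92.9 → max 92.9 km
Point C: residuals SEIS02 19.0, SEIS03 0.5, SEIS04 13.5 → max 19.0 km
Only Point A has all residuals ≈ 0.

Point A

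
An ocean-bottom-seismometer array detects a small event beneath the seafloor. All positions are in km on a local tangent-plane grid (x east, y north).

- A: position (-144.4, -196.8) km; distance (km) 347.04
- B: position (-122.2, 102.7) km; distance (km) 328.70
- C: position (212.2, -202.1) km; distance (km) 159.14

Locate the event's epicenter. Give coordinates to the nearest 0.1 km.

Circle about each station: (x + 144.4)² + (y + 196.8)² = 347.04²; (x + 122.2)² + (y − 102.7)² = 328.70²; (x − 212.2)² + (y + 202.1)² = 159.14².
Subtracting pairs of circle equations eliminates x²+y² and gives linear equations (the radical axes):
44.4 x + 599.0 y = -21708.40
713.2 x − 10.6 y = 121402.87
Solving the 2×2 system: x ≈ 169.5, y ≈ -48.8 km.

169.5 km east, -48.8 km north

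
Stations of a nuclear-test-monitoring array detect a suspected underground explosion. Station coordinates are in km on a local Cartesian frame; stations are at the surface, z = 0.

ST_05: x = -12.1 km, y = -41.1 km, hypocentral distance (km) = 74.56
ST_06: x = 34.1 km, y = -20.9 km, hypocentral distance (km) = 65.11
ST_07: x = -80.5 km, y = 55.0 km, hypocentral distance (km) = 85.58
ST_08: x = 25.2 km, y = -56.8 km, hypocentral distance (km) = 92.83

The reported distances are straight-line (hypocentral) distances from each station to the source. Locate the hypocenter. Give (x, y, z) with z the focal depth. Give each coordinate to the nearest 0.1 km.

Each station gives a sphere (x−x_i)² + (y−y_i)² + z² = d_i² (stations at z=0).
Subtracting the ST_05 sphere from ST_06 and ST_07: z² cancels, leaving linear equations in x and y:
92.4 x + 40.4 y = 1083.88
-136.8 x + 192.2 y = 5904.89
Solving: x ≈ -1.298, y ≈ 29.798 km (keep extra digits for the depth step; rounded: -1.3, 29.8).
Then from the ST_05 sphere: z² = 74.56² − (x + 12.1)² − (y + 41.1)² with x = -1.298, y = 29.798, so z ≈ 20.396 ≈ 20.4 km.
Check against ST_08 (with the unrounded solution): distance 92.83 ≈ 92.83 km. ✓

(-1.3, 29.8, 20.4)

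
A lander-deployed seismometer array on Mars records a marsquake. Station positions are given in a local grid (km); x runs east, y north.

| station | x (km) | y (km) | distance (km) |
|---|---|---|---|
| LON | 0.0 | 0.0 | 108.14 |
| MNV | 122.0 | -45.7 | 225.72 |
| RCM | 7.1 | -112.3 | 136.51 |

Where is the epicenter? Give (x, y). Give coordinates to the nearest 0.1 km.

(-103.3, -32.0)

Circle about each station: x² + y² = 108.14²; (x − 122.0)² + (y + 45.7)² = 225.72²; (x − 7.1)² + (y + 112.3)² = 136.51².
Subtracting pairs of circle equations eliminates x²+y² and gives linear equations (the radical axes):
244.0 x − 91.4 y = -22282.77
14.2 x − 224.6 y = 5720.98
Solving the 2×2 system: x ≈ -103.3, y ≈ -32.0 km.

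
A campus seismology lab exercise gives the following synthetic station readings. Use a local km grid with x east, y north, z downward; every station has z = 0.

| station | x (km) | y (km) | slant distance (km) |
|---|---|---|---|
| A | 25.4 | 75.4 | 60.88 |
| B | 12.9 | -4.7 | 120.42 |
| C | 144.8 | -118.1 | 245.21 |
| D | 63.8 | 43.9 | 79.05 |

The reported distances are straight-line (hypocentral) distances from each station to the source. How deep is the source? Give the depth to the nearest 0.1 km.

Each station gives a sphere (x−x_i)² + (y−y_i)² + z² = d_i² (stations at z=0).
Subtracting the A sphere from B and C: z² cancels, leaving linear equations in x and y:
-25.0 x − 160.2 y = -16936.42
238.8 x − 387.0 y = -27837.24
Solving: x ≈ 43.706, y ≈ 98.900 km (keep extra digits for the depth step; rounded: 43.7, 98.9).
Then from the A sphere: z² = 60.88² − (x − 25.4)² − (y − 75.4)² with x = 43.706, y = 98.900, so z ≈ 53.094 ≈ 53.1 km.
Check against D (with the unrounded solution): distance 79.04 ≈ 79.05 km. ✓

z ≈ 53.1 km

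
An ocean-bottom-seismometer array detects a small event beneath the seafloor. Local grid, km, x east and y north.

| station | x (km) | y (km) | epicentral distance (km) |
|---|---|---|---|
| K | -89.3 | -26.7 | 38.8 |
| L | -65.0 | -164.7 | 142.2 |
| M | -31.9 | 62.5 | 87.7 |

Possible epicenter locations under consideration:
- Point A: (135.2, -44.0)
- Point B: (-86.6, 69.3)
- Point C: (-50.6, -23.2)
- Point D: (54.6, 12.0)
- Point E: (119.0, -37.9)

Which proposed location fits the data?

For each candidate, compare |candidate − station| to the reported distance:
Point A: residuals K 186.4, L 91.6, M 110.5 → max 186.4 km
Point B: residuals K 57.2, L 92.8, M 32.6 → max 92.8 km
Point C: residuals K 0.1, L 0.0, M 0.0 → max 0.1 km
Point D: residuals K 110.2, L 71.2, M 12.5 → max 110.2 km
Point E: residuals K 169.8, L 81.3, M 93.5 → max 169.8 km
Only Point C has all residuals ≈ 0.

Point C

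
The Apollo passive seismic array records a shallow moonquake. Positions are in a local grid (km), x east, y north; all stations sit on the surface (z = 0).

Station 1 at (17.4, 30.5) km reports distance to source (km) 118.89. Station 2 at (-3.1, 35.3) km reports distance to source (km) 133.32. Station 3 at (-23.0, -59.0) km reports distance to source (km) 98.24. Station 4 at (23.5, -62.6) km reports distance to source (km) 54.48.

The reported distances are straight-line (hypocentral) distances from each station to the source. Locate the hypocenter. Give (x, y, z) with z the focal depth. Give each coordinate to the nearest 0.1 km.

x ≈ 71.2 km, y ≈ -72.7 km, depth ≈ 24.3 km

Each station gives a sphere (x−x_i)² + (y−y_i)² + z² = d_i² (stations at z=0).
Subtracting the Station 1 sphere from Station 2 and Station 3: z² cancels, leaving linear equations in x and y:
-41.0 x + 9.6 y = -3616.70
-80.8 x − 179.0 y = 7260.72
Solving: x ≈ 71.190, y ≈ -72.698 km (keep extra digits for the depth step; rounded: 71.2, -72.7).
Then from the Station 1 sphere: z² = 118.89² − (x − 17.4)² − (y − 30.5)² with x = 71.190, y = -72.698, so z ≈ 24.324 ≈ 24.3 km.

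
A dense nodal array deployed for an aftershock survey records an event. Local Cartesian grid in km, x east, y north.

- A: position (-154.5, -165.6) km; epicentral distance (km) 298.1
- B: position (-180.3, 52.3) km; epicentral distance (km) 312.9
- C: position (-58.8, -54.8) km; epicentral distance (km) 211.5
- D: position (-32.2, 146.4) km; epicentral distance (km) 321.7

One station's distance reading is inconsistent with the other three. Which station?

B

Solve using three stations at a time. Using A, C, D (subtract circle equations pairwise → linear system) gives (x, y) ≈ (140.9, -124.9).
Distances from that point to each station vs reported:
  A: calculated 298.2 vs reported 298.1 → residual 0.1 km
  B: calculated 366.8 vs reported 312.9 → residual 53.9 km
  C: calculated 211.6 vs reported 211.5 → residual 0.1 km
  D: calculated 321.8 vs reported 321.7 → residual 0.1 km
A, C, D are mutually consistent (residuals ≈ 0); B is off by 53.9 km.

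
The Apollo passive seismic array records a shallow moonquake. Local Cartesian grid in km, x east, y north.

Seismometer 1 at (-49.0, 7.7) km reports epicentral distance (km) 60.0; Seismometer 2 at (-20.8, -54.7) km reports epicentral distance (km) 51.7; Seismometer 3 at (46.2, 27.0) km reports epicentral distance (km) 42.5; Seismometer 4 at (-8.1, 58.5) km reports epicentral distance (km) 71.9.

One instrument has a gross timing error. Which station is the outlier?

Seismometer 3

Solve using three stations at a time. Using Seismometer 1, Seismometer 2, Seismometer 4 (subtract circle equations pairwise → linear system) gives (x, y) ≈ (7.8, -11.6).
Distances from that point to each station vs reported:
  Seismometer 1: calculated 60.0 vs reported 60.0 → residual 0.0 km
  Seismometer 2: calculated 51.7 vs reported 51.7 → residual 0.0 km
  Seismometer 3: calculated 54.5 vs reported 42.5 → residual 12.0 km
  Seismometer 4: calculated 71.9 vs reported 71.9 → residual 0.0 km
Seismometer 1, Seismometer 2, Seismometer 4 are mutually consistent (residuals ≈ 0); Seismometer 3 is off by 12.0 km.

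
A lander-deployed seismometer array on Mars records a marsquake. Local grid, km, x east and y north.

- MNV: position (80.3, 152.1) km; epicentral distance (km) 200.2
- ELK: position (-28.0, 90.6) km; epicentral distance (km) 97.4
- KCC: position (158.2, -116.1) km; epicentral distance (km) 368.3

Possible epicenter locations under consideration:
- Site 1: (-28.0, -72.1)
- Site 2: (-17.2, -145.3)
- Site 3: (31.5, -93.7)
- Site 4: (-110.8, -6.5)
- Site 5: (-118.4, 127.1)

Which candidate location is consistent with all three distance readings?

For each candidate, compare |candidate − station| to the reported distance:
Site 1: residuals MNV 48.8, ELK 65.3, KCC 177.0 → max 177.0 km
Site 2: residuals MNV 112.8, ELK 138.7, KCC 190.5 → max 190.5 km
Site 3: residuals MNV 50.4, ELK 96.3, KCC 239.6 → max 239.6 km
Site 4: residuals MNV 48.1, ELK 30.2, KCC 77.8 → max 77.8 km
Site 5: residuals MNV 0.1, ELK 0.1, KCC 0.0 → max 0.1 km
Only Site 5 has all residuals ≈ 0.

Site 5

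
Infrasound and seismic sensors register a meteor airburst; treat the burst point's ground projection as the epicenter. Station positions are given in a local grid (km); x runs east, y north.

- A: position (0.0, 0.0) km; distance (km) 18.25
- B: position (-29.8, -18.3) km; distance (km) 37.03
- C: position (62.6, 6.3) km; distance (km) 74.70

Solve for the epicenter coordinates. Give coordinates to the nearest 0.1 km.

Circle about each station: x² + y² = 18.25²; (x + 29.8)² + (y + 18.3)² = 37.03²; (x − 62.6)² + (y − 6.3)² = 74.70².
Subtracting the A equation from the B and C equations removes the quadratic terms:
-59.6 x − 36.6 y = 184.77
125.2 x + 12.6 y = -1288.58
Solving the 2×2 system: x ≈ -11.7, y ≈ 14.0 km.
Check against A (with the unrounded x, y): √(x²+y²) = 18.25 ≈ 18.25 km. ✓

-11.7 km east, 14.0 km north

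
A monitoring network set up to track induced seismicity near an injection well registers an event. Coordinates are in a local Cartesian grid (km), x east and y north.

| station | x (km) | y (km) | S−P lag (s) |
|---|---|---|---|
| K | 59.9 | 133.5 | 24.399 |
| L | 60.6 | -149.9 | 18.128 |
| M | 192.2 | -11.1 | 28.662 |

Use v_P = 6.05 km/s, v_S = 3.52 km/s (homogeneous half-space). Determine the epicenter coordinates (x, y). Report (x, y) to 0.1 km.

x ≈ -47.1 km, y ≈ -41.8 km

Distance from S−P lag: d = Δt · v_P v_S / (v_P − v_S) = Δt · (6.05·3.52)/(6.05−3.52) ≈ 8.4174·Δt.
So d_K = 205.38, d_L = 152.59, d_M = 241.26 km.
Circle about each station: (x − 59.9)² + (y − 133.5)² = 205.38²; (x − 60.6)² + (y + 149.9)² = 152.59²; (x − 192.2)² + (y + 11.1)² = 241.26².
Subtracting the K equation from the L and M equations removes the quadratic terms:
1.4 x − 566.8 y = 23629.35
264.6 x − 289.2 y = -371.65
Solving the 2×2 system: x ≈ -47.1, y ≈ -41.8 km.
Check against K (with the unrounded x, y): √((x − 59.9)²+(y − 133.5)²) = 205.38 ≈ 205.38 km. ✓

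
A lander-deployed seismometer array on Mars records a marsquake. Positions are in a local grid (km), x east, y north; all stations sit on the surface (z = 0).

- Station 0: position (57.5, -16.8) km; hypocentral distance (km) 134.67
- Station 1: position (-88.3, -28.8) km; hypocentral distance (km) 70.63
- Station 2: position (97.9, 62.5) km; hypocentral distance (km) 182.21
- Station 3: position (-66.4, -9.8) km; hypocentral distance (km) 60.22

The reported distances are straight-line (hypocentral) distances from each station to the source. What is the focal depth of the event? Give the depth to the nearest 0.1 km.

Each station gives a sphere (x−x_i)² + (y−y_i)² + z² = d_i² (stations at z=0).
Subtracting the Station 0 sphere from Station 1 and Station 2: z² cancels, leaving linear equations in x and y:
-291.6 x − 24.0 y = 18185.25
80.8 x + 158.6 y = -5162.31
Solving: x ≈ -62.297, y ≈ -0.812 km (keep extra digits for the depth step; rounded: -62.3, -0.8).
Then from the Station 0 sphere: z² = 134.67² − (x − 57.5)² − (y + 16.8)² with x = -62.297, y = -0.812, so z ≈ 59.406 ≈ 59.4 km.

59.4 km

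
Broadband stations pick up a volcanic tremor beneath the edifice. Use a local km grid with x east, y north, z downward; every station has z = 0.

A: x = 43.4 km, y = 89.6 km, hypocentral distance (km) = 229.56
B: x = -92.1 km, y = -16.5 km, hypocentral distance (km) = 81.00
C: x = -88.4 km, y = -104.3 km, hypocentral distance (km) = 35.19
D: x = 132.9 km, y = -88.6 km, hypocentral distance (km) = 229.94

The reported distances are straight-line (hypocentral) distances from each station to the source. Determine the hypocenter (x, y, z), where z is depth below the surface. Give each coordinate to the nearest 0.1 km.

Each station gives a sphere (x−x_i)² + (y−y_i)² + z² = d_i² (stations at z=0).
Subtracting the A sphere from B and C: z² cancels, leaving linear equations in x and y:
-271.0 x − 212.2 y = 44979.73
-263.6 x − 387.8 y = 60240.79
Solving: x ≈ -94.798, y ≈ -90.903 km (keep extra digits for the depth step; rounded: -94.8, -90.9).
Then from the A sphere: z² = 229.56² − (x − 43.4)² − (y − 89.6)² with x = -94.798, y = -90.903, so z ≈ 31.903 ≈ 31.9 km.

x ≈ -94.8 km, y ≈ -90.9 km, depth ≈ 31.9 km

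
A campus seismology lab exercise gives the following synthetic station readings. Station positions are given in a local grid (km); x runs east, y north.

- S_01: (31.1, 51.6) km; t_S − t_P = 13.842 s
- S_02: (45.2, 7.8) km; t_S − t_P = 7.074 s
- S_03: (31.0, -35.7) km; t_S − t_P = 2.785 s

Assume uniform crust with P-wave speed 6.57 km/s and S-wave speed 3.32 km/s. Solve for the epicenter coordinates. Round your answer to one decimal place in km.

Distance from S−P lag: d = Δt · v_P v_S / (v_P − v_S) = Δt · (6.57·3.32)/(6.57−3.32) ≈ 6.7115·Δt.
So d_S_01 = 92.90, d_S_02 = 47.48, d_S_03 = 18.69 km.
Circle about each station: (x − 31.1)² + (y − 51.6)² = 92.90²; (x − 45.2)² + (y − 7.8)² = 47.48²; (x − 31.0)² + (y + 35.7)² = 18.69².
Subtracting the S_01 equation from the S_02 and S_03 equations removes the quadratic terms:
28.2 x − 87.6 y = 4850.17
-0.2 x − 174.6 y = 6886.81
Solving the 2×2 system: x ≈ 49.3, y ≈ -39.5 km.

x ≈ 49.3 km, y ≈ -39.5 km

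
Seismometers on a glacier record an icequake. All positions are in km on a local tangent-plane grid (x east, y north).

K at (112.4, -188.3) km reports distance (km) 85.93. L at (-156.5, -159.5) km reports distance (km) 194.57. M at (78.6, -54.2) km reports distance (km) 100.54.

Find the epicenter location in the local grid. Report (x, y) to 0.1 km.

Circle about each station: (x − 112.4)² + (y + 188.3)² = 85.93²; (x + 156.5)² + (y + 159.5)² = 194.57²; (x − 78.6)² + (y + 54.2)² = 100.54².
Subtracting the K equation from the L and M equations removes the quadratic terms:
-537.8 x + 57.6 y = -28631.67
-67.6 x + 268.2 y = -41699.38
Solving the 2×2 system: x ≈ 37.6, y ≈ -146.0 km.

x ≈ 37.6 km, y ≈ -146.0 km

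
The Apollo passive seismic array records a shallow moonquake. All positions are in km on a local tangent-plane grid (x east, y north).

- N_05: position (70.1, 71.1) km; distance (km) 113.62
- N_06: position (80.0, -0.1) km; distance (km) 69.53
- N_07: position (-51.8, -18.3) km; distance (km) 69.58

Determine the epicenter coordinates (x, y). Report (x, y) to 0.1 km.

Circle about each station: (x − 70.1)² + (y − 71.1)² = 113.62²; (x − 80.0)² + (y + 0.1)² = 69.53²; (x + 51.8)² + (y + 18.3)² = 69.58².
Subtracting the N_05 equation from the N_06 and N_07 equations removes the quadratic terms:
19.8 x − 142.4 y = 4505.87
-243.8 x − 178.8 y = 1117.04
Solving the 2×2 system: x ≈ 16.9, y ≈ -29.3 km.
Check against N_05 (with the unrounded x, y): √((x − 70.1)²+(y − 71.1)²) = 113.62 ≈ 113.62 km. ✓

x ≈ 16.9 km, y ≈ -29.3 km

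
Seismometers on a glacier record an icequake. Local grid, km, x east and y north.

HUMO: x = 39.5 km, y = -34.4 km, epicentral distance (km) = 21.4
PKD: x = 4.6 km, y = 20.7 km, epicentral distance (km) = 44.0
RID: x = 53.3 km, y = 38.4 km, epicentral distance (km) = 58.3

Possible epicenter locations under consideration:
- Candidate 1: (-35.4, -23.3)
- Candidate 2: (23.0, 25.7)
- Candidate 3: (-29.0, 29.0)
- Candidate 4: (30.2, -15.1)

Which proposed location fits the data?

Candidate 4

For each candidate, compare |candidate − station| to the reported distance:
Candidate 1: residuals HUMO 54.3, PKD 15.5, RID 49.7 → max 54.3 km
Candidate 2: residuals HUMO 40.9, PKD 24.9, RID 25.4 → max 40.9 km
Candidate 3: residuals HUMO 71.9, PKD 9.4, RID 24.5 → max 71.9 km
Candidate 4: residuals HUMO 0.0, PKD 0.0, RID 0.0 → max 0.0 km
Only Candidate 4 has all residuals ≈ 0.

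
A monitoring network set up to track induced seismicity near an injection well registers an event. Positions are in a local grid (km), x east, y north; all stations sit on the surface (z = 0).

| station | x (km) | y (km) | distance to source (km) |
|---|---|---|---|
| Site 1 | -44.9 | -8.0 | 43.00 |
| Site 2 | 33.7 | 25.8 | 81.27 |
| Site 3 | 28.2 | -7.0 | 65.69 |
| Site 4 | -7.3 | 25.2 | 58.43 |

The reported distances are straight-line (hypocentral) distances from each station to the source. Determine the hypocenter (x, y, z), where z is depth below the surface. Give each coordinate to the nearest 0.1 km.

x ≈ -25.1 km, y ≈ -16.1 km, depth ≈ 37.3 km

Each station gives a sphere (x−x_i)² + (y−y_i)² + z² = d_i² (stations at z=0).
Subtracting the Site 1 sphere from Site 2 and Site 3: z² cancels, leaving linear equations in x and y:
157.2 x + 67.6 y = -5034.49
146.2 x + 2.0 y = -3701.95
Solving: x ≈ -25.101, y ≈ -16.104 km (keep extra digits for the depth step; rounded: -25.1, -16.1).
Then from the Site 1 sphere: z² = 43.00² − (x + 44.9)² − (y + 8.0)² with x = -25.101, y = -16.104, so z ≈ 37.300 ≈ 37.3 km.
Check against Site 4 (with the unrounded solution): distance 58.43 ≈ 58.43 km. ✓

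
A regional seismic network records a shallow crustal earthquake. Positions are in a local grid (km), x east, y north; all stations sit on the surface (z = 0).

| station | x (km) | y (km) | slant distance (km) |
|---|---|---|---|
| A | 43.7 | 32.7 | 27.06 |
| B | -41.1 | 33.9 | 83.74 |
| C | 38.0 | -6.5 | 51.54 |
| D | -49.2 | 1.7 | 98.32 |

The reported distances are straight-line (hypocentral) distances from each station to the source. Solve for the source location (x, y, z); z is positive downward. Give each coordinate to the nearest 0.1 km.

Each station gives a sphere (x−x_i)² + (y−y_i)² + z² = d_i² (stations at z=0).
Subtracting the A sphere from B and C: z² cancels, leaving linear equations in x and y:
-169.6 x + 2.4 y = -6420.70
-11.4 x − 78.4 y = -3416.86
Solving: x ≈ 38.396, y ≈ 37.999 km (keep extra digits for the depth step; rounded: 38.4, 38.0).
Then from the A sphere: z² = 27.06² − (x − 43.7)² − (y − 32.7)² with x = 38.396, y = 37.999, so z ≈ 26.001 ≈ 26.0 km.

x ≈ 38.4 km, y ≈ 38.0 km, depth ≈ 26.0 km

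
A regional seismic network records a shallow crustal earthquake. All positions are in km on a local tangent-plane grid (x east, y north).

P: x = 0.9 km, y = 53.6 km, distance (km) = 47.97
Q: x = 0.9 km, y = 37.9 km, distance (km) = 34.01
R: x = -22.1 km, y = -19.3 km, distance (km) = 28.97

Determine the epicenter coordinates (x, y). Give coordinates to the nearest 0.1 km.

Circle about each station: (x − 0.9)² + (y − 53.6)² = 47.97²; (x − 0.9)² + (y − 37.9)² = 34.01²; (x + 22.1)² + (y + 19.3)² = 28.97².
Subtracting pairs of circle equations eliminates x²+y² and gives linear equations (the radical axes):
0.0 x − 31.4 y = -292.11
-46.0 x − 145.8 y = -551.01
Solving the 2×2 system: x ≈ -17.5, y ≈ 9.3 km.

x ≈ -17.5 km, y ≈ 9.3 km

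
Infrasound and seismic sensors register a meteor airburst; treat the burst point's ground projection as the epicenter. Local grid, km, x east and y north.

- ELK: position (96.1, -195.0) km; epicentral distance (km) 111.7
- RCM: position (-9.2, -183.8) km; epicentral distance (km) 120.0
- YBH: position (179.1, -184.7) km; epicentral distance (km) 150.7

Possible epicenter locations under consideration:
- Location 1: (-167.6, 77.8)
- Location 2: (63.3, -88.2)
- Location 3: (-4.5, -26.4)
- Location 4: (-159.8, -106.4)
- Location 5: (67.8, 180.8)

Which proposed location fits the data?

Location 2

For each candidate, compare |candidate − station| to the reported distance:
Location 1: residuals ELK 267.7, RCM 185.8, YBH 284.2 → max 284.2 km
Location 2: residuals ELK 0.0, RCM 0.0, YBH 0.0 → max 0.0 km
Location 3: residuals ELK 84.6, RCM 37.5, YBH 91.7 → max 91.7 km
Location 4: residuals ELK 159.1, RCM 49.3, YBH 197.1 → max 197.1 km
Location 5: residuals ELK 265.2, RCM 252.6, YBH 231.4 → max 265.2 km
Only Location 2 has all residuals ≈ 0.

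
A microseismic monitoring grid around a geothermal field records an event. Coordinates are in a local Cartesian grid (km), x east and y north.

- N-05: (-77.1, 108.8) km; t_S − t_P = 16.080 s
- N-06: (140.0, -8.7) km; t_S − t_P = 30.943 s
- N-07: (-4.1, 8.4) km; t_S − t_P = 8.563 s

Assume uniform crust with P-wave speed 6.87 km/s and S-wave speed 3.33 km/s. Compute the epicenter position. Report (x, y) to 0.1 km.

(-59.4, 6.4)

Distance from S−P lag: d = Δt · v_P v_S / (v_P − v_S) = Δt · (6.87·3.33)/(6.87−3.33) ≈ 6.4625·Δt.
So d_N-05 = 103.92, d_N-06 = 199.97, d_N-07 = 55.34 km.
Circle about each station: (x + 77.1)² + (y − 108.8)² = 103.92²; (x − 140.0)² + (y + 8.7)² = 199.97²; (x + 4.1)² + (y − 8.4)² = 55.34².
Subtracting pairs of circle equations eliminates x²+y² and gives linear equations (the radical axes):
434.2 x − 235.0 y = -27294.79
146.0 x − 200.8 y = -9957.63
Solving the 2×2 system: x ≈ -59.4, y ≈ 6.4 km.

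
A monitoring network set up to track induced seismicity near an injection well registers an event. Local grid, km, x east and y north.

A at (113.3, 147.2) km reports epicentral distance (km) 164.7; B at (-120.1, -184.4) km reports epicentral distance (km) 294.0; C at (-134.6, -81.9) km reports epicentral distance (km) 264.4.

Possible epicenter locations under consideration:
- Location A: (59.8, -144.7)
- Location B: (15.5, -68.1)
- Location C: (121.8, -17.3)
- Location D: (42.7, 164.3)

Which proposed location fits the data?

For each candidate, compare |candidate − station| to the reported distance:
Location A: residuals A 132.1, B 109.8, C 60.1 → max 132.1 km
Location B: residuals A 71.8, B 115.4, C 113.7 → max 115.4 km
Location C: residuals A 0.0, B 0.0, C 0.0 → max 0.0 km
Location D: residuals A 92.1, B 90.8, C 39.0 → max 92.1 km
Only Location C has all residuals ≈ 0.

Location C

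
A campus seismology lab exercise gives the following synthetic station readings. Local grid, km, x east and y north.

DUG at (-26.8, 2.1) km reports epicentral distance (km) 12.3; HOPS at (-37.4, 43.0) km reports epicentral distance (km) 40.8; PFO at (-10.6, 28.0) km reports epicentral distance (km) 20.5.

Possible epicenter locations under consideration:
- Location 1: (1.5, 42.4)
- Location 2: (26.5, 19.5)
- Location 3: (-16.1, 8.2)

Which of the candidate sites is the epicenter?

For each candidate, compare |candidate − station| to the reported distance:
Location 1: residuals DUG 36.9, HOPS 1.9, PFO 1.7 → max 36.9 km
Location 2: residuals DUG 43.8, HOPS 27.3, PFO 17.6 → max 43.8 km
Location 3: residuals DUG 0.0, HOPS 0.0, PFO 0.0 → max 0.0 km
Only Location 3 has all residuals ≈ 0.

Location 3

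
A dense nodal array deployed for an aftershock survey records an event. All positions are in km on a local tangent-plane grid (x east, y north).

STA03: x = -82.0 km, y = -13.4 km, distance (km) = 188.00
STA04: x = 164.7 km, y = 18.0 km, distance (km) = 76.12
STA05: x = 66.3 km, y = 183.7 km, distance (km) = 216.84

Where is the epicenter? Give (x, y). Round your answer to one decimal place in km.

105.3 km east, -29.6 km north

Circle about each station: (x + 82.0)² + (y + 13.4)² = 188.00²; (x − 164.7)² + (y − 18.0)² = 76.12²; (x − 66.3)² + (y − 183.7)² = 216.84².
Subtracting pairs of circle equations eliminates x²+y² and gives linear equations (the radical axes):
493.4 x + 62.8 y = 50096.28
296.6 x + 394.2 y = 19562.23
Solving the 2×2 system: x ≈ 105.3, y ≈ -29.6 km.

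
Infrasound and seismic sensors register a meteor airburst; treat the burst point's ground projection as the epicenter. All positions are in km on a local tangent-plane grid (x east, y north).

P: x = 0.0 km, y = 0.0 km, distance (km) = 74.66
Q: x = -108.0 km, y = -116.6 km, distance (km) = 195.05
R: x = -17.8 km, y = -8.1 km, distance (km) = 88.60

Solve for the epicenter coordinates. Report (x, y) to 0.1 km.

67.6 km east, -31.7 km north

Circle about each station: x² + y² = 74.66²; (x + 108.0)² + (y + 116.6)² = 195.05²; (x + 17.8)² + (y + 8.1)² = 88.60².
Subtracting the P equation from the Q and R equations removes the quadratic terms:
-216.0 x − 233.2 y = -7210.83
-35.6 x − 16.2 y = -1893.39
Solving the 2×2 system: x ≈ 67.6, y ≈ -31.7 km.
Check against P (with the unrounded x, y): √(x²+y²) = 74.68 ≈ 74.66 km. ✓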